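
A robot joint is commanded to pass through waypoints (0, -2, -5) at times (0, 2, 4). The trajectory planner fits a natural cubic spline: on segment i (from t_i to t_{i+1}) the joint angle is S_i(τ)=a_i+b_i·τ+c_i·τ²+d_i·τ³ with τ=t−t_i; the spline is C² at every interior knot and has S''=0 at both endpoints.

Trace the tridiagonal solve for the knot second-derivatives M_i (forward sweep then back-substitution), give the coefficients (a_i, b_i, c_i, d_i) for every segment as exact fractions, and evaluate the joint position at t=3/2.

Δ: Δ0=-1, Δ1=-3/2
row 1: diag=8, rhs=-3; c'=1/4, d'=-3/8
back: M1=-3/8
M: M0=0, M1=-3/8, M2=0
seg 0: a=0, c=M0/2=0, d=(M1−M0)/(6·2)=-1/32, b=Δ0−h0·(2M0+M1)/6=-7/8
seg 1: a=-2, c=M1/2=-3/16, d=(M2−M1)/(6·2)=1/32, b=Δ1−h1·(2M1+M2)/6=-5/4
t_q=3/2 → seg 0, τ=3/2; S=0+-7/8·τ+0·τ²+-1/32·τ³=-363/256

  seg 0: a=0 b=-7/8 c=0 d=-1/32
  seg 1: a=-2 b=-5/4 c=-3/16 d=1/32
S(3/2) = -363/256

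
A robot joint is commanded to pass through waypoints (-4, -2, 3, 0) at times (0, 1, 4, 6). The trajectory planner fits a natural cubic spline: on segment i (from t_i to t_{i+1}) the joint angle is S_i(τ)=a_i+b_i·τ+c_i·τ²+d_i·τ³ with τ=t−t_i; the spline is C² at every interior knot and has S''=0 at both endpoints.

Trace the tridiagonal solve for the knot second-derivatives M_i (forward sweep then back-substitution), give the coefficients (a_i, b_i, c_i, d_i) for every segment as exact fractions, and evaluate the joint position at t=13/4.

  seg 0: a=-4 b=815/426 c=0 d=37/426
  seg 1: a=-2 b=463/213 c=37/142 d=-61/426
  seg 2: a=3 b=-55/426 c=-73/71 d=73/426
S(13/4) = 23437/9088

Δ: Δ0=2, Δ1=5/3, Δ2=-3/2
row 1: diag=8, rhs=-2; c'=3/8, d'=-1/4
row 2: denom=10−3·3/8=71/8; d'=(-19−3·-1/4)/(71/8)=-146/71
back: M2=-146/71
back: M1=-1/4−3/8·-146/71=37/71
M: M0=0, M1=37/71, M2=-146/71, M3=0
seg 0: a=-4, c=M0/2=0, d=(M1−M0)/(6·1)=37/426, b=Δ0−h0·(2M0+M1)/6=815/426
seg 1: a=-2, c=M1/2=37/142, d=(M2−M1)/(6·3)=-61/426, b=Δ1−h1·(2M1+M2)/6=463/213
seg 2: a=3, c=M2/2=-73/71, d=(M3−M2)/(6·2)=73/426, b=Δ2−h2·(2M2+M3)/6=-55/426
t_q=13/4 → seg 1, τ=9/4; S=-2+463/213·τ+37/142·τ²+-61/426·τ³=23437/9088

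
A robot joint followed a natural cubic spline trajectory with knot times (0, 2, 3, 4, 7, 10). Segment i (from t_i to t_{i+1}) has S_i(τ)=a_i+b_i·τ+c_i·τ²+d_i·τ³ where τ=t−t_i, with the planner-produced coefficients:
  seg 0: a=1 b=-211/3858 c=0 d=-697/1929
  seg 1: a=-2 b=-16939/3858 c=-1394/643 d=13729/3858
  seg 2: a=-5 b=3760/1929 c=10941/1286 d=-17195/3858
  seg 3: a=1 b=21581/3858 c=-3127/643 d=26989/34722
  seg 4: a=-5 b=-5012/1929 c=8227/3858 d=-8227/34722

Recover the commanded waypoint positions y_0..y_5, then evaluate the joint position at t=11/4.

y_0=1 y_1=-2 y_2=-5 y_3=1 y_4=-5 y_5=0
S(11/4) = -412439/82304

y_0 = S_0(0) = a_0 = 1
y_1 = S_1(0) = a_1 = -2
y_2 = S_2(0) = a_2 = -5
y_3 = S_3(0) = a_3 = 1
y_4 = S_4(0) = a_4 = -5
y_5 = S_4(3) = 0
t_q=11/4 is in segment 1 (τ=3/4); S_1(τ)=-412439/82304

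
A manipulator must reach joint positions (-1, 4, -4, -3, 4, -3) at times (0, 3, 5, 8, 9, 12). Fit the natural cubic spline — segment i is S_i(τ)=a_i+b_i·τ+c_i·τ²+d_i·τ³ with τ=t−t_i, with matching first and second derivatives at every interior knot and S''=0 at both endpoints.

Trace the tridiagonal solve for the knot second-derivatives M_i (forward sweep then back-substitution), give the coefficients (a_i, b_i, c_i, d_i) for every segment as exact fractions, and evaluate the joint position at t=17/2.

  seg 0: a=-1 b=1573/444 c=0 d=-833/3996
  seg 1: a=4 b=-463/222 c=-833/444 d=17/37
  seg 2: a=-4 b=-905/222 c=391/444 d=785/3996
  seg 3: a=-3 b=2891/444 c=98/37 d=-959/444
  seg 4: a=4 b=1183/222 c=-567/148 d=63/148
S(17/2) = 767/1184

Δ: Δ0=5/3, Δ1=-4, Δ2=1/3, Δ3=7, Δ4=-7/3
row 1: diag=10, rhs=-34; c'=1/5, d'=-17/5
row 2: denom=10−2·1/5=48/5; d'=(26−2·-17/5)/(48/5)=41/12
row 3: denom=8−3·5/16=113/16; d'=(40−3·41/12)/(113/16)=476/113
row 4: denom=8−1·16/113=888/113; d'=(-56−1·476/113)/(888/113)=-567/74
back: M4=-567/74
back: M3=476/113−16/113·-567/74=196/37
back: M2=41/12−5/16·196/37=391/222
back: M1=-17/5−1/5·391/222=-833/222
M: M0=0, M1=-833/222, M2=391/222, M3=196/37, M4=-567/74, M5=0
seg 0: a=-1, c=M0/2=0, d=(M1−M0)/(6·3)=-833/3996, b=Δ0−h0·(2M0+M1)/6=1573/444
seg 1: a=4, c=M1/2=-833/444, d=(M2−M1)/(6·2)=17/37, b=Δ1−h1·(2M1+M2)/6=-463/222
seg 2: a=-4, c=M2/2=391/444, d=(M3−M2)/(6·3)=785/3996, b=Δ2−h2·(2M2+M3)/6=-905/222
seg 3: a=-3, c=M3/2=98/37, d=(M4−M3)/(6·1)=-959/444, b=Δ3−h3·(2M3+M4)/6=2891/444
seg 4: a=4, c=M4/2=-567/148, d=(M5−M4)/(6·3)=63/148, b=Δ4−h4·(2M4+M5)/6=1183/222
t_q=17/2 → seg 3, τ=1/2; S=-3+2891/444·τ+98/37·τ²+-959/444·τ³=767/1184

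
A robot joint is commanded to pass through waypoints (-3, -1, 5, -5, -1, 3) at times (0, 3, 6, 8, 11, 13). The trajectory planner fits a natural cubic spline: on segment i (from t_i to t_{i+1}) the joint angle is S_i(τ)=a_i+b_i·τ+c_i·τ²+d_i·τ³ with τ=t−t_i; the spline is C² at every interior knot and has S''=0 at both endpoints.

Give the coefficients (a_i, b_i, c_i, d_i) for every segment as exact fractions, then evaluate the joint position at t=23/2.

  seg 0: a=-3 b=-1301/3207 c=0 d=3439/28863
  seg 1: a=-1 b=9016/3207 c=3439/3207 d=-12919/28863
  seg 2: a=5 b=-9107/3207 c=-3160/1069 d=3008/3207
  seg 3: a=-5 b=-10931/3207 c=2856/1069 d=-3499/9621
  seg 4: a=-1 b=8986/3207 c=-643/1069 d=643/6414
S(23/2) = 4501/17104

Δ: Δ0=2/3, Δ1=2, Δ2=-5, Δ3=4/3, Δ4=2
row 1: diag=12, rhs=8; c'=1/4, d'=2/3
row 2: denom=10−3·1/4=37/4; d'=(-42−3·2/3)/(37/4)=-176/37
row 3: denom=10−2·8/37=354/37; d'=(38−2·-176/37)/(354/37)=293/59
row 4: denom=10−3·37/118=1069/118; d'=(4−3·293/59)/(1069/118)=-1286/1069
back: M4=-1286/1069
back: M3=293/59−37/118·-1286/1069=5712/1069
back: M2=-176/37−8/37·5712/1069=-6320/1069
back: M1=2/3−1/4·-6320/1069=6878/3207
M: M0=0, M1=6878/3207, M2=-6320/1069, M3=5712/1069, M4=-1286/1069, M5=0
seg 0: a=-3, c=M0/2=0, d=(M1−M0)/(6·3)=3439/28863, b=Δ0−h0·(2M0+M1)/6=-1301/3207
seg 1: a=-1, c=M1/2=3439/3207, d=(M2−M1)/(6·3)=-12919/28863, b=Δ1−h1·(2M1+M2)/6=9016/3207
seg 2: a=5, c=M2/2=-3160/1069, d=(M3−M2)/(6·2)=3008/3207, b=Δ2−h2·(2M2+M3)/6=-9107/3207
seg 3: a=-5, c=M3/2=2856/1069, d=(M4−M3)/(6·3)=-3499/9621, b=Δ3−h3·(2M3+M4)/6=-10931/3207
seg 4: a=-1, c=M4/2=-643/1069, d=(M5−M4)/(6·2)=643/6414, b=Δ4−h4·(2M4+M5)/6=8986/3207
t_q=23/2 → seg 4, τ=1/2; S=-1+8986/3207·τ+-643/1069·τ²+643/6414·τ³=4501/17104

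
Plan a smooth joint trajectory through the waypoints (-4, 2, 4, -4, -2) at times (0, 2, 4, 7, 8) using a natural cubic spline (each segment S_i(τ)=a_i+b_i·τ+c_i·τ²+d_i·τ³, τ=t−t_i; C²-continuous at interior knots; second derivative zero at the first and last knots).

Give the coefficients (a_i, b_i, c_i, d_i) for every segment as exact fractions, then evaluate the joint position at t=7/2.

Δ: Δ0=3, Δ1=1, Δ2=-8/3, Δ3=2
row 1: diag=8, rhs=-12; c'=1/4, d'=-3/2
row 2: denom=10−2·1/4=19/2; d'=(-22−2·-3/2)/(19/2)=-2
row 3: denom=8−3·6/19=134/19; d'=(28−3·-2)/(134/19)=323/67
back: M3=323/67
back: M2=-2−6/19·323/67=-236/67
back: M1=-3/2−1/4·-236/67=-83/134
M: M0=0, M1=-83/134, M2=-236/67, M3=323/67, M4=0
seg 0: a=-4, c=M0/2=0, d=(M1−M0)/(6·2)=-83/1608, b=Δ0−h0·(2M0+M1)/6=1289/402
seg 1: a=2, c=M1/2=-83/268, d=(M2−M1)/(6·2)=-389/1608, b=Δ1−h1·(2M1+M2)/6=520/201
seg 2: a=4, c=M2/2=-118/67, d=(M3−M2)/(6·3)=559/1206, b=Δ2−h2·(2M2+M3)/6=-625/402
seg 3: a=-4, c=M3/2=323/134, d=(M4−M3)/(6·1)=-323/402, b=Δ3−h3·(2M3+M4)/6=79/201
t_q=7/2 → seg 1, τ=3/2; S=2+520/201·τ+-83/268·τ²+-389/1608·τ³=18727/4288

  seg 0: a=-4 b=1289/402 c=0 d=-83/1608
  seg 1: a=2 b=520/201 c=-83/268 d=-389/1608
  seg 2: a=4 b=-625/402 c=-118/67 d=559/1206
  seg 3: a=-4 b=79/201 c=323/134 d=-323/402
S(7/2) = 18727/4288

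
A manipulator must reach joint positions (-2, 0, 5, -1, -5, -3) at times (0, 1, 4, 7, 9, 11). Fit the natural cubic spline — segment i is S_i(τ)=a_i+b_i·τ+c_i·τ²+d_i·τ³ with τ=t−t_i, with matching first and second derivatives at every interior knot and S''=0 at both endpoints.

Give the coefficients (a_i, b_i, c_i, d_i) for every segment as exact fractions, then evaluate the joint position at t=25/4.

Δ: Δ0=2, Δ1=5/3, Δ2=-2, Δ3=-2, Δ4=1
row 1: diag=8, rhs=-2; c'=3/8, d'=-1/4
row 2: denom=12−3·3/8=87/8; d'=(-22−3·-1/4)/(87/8)=-170/87
row 3: denom=10−3·8/29=266/29; d'=(0−3·-170/87)/(266/29)=85/133
row 4: denom=8−2·29/133=1006/133; d'=(18−2·85/133)/(1006/133)=1112/503
back: M4=1112/503
back: M3=85/133−29/133·1112/503=79/503
back: M2=-170/87−8/29·79/503=-3014/1509
back: M1=-1/4−3/8·-3014/1509=251/503
M: M0=0, M1=251/503, M2=-3014/1509, M3=79/503, M4=1112/503, M5=0
seg 0: a=-2, c=M0/2=0, d=(M1−M0)/(6·1)=251/3018, b=Δ0−h0·(2M0+M1)/6=5785/3018
seg 1: a=0, c=M1/2=251/1006, d=(M2−M1)/(6·3)=-3767/27162, b=Δ1−h1·(2M1+M2)/6=3269/1509
seg 2: a=5, c=M2/2=-1507/1509, d=(M3−M2)/(6·3)=3251/27162, b=Δ2−h2·(2M2+M3)/6=-245/3018
seg 3: a=-1, c=M3/2=79/1006, d=(M4−M3)/(6·2)=1033/6036, b=Δ3−h3·(2M3+M4)/6=-4288/1509
seg 4: a=-5, c=M4/2=556/503, d=(M5−M4)/(6·2)=-278/1509, b=Δ4−h4·(2M4+M5)/6=-715/1509
t_q=25/4 → seg 2, τ=9/4; S=5+-245/3018·τ+-1507/1509·τ²+3251/27162·τ³=72425/64384

  seg 0: a=-2 b=5785/3018 c=0 d=251/3018
  seg 1: a=0 b=3269/1509 c=251/1006 d=-3767/27162
  seg 2: a=5 b=-245/3018 c=-1507/1509 d=3251/27162
  seg 3: a=-1 b=-4288/1509 c=79/1006 d=1033/6036
  seg 4: a=-5 b=-715/1509 c=556/503 d=-278/1509
S(25/4) = 72425/64384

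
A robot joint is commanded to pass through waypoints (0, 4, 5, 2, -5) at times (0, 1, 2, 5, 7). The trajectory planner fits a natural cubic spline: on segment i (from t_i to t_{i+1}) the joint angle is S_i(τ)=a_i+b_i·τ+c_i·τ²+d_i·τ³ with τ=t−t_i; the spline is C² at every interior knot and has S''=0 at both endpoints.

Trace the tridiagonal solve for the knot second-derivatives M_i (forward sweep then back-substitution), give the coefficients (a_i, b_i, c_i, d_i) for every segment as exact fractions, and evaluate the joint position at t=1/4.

  seg 0: a=0 b=2593/548 c=0 d=-401/548
  seg 1: a=4 b=695/274 c=-1203/548 d=361/548
  seg 2: a=5 b=67/548 c=-30/137 d=-85/1644
  seg 3: a=2 b=-709/274 c=-375/548 d=125/1096
S(1/4) = 41087/35072

Δ: Δ0=4, Δ1=1, Δ2=-1, Δ3=-7/2
row 1: diag=4, rhs=-18; c'=1/4, d'=-9/2
row 2: denom=8−1·1/4=31/4; d'=(-12−1·-9/2)/(31/4)=-30/31
row 3: denom=10−3·12/31=274/31; d'=(-15−3·-30/31)/(274/31)=-375/274
back: M3=-375/274
back: M2=-30/31−12/31·-375/274=-60/137
back: M1=-9/2−1/4·-60/137=-1203/274
M: M0=0, M1=-1203/274, M2=-60/137, M3=-375/274, M4=0
seg 0: a=0, c=M0/2=0, d=(M1−M0)/(6·1)=-401/548, b=Δ0−h0·(2M0+M1)/6=2593/548
seg 1: a=4, c=M1/2=-1203/548, d=(M2−M1)/(6·1)=361/548, b=Δ1−h1·(2M1+M2)/6=695/274
seg 2: a=5, c=M2/2=-30/137, d=(M3−M2)/(6·3)=-85/1644, b=Δ2−h2·(2M2+M3)/6=67/548
seg 3: a=2, c=M3/2=-375/548, d=(M4−M3)/(6·2)=125/1096, b=Δ3−h3·(2M3+M4)/6=-709/274
t_q=1/4 → seg 0, τ=1/4; S=0+2593/548·τ+0·τ²+-401/548·τ³=41087/35072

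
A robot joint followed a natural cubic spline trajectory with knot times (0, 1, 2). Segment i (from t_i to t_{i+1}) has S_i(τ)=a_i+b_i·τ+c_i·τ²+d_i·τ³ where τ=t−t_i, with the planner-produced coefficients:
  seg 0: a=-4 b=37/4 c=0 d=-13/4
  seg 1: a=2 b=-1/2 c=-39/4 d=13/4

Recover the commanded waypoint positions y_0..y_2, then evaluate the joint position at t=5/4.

y_0=-4 y_1=2 y_2=-5
S(5/4) = 337/256

y_0 = S_0(0) = a_0 = -4
y_1 = S_1(0) = a_1 = 2
y_2 = S_1(1) = -5
t_q=5/4 is in segment 1 (τ=1/4); S_1(τ)=337/256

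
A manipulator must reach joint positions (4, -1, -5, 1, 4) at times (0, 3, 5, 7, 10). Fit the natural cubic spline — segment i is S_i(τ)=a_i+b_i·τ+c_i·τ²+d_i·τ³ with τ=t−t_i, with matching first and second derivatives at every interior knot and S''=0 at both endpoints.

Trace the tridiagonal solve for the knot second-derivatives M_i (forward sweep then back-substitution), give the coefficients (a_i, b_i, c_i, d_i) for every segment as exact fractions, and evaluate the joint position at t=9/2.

Δ: Δ0=-5/3, Δ1=-2, Δ2=3, Δ3=1
row 1: diag=10, rhs=-2; c'=1/5, d'=-1/5
row 2: denom=8−2·1/5=38/5; d'=(30−2·-1/5)/(38/5)=4
row 3: denom=10−2·5/19=180/19; d'=(-12−2·4)/(180/19)=-19/9
back: M3=-19/9
back: M2=4−5/19·-19/9=41/9
back: M1=-1/5−1/5·41/9=-10/9
M: M0=0, M1=-10/9, M2=41/9, M3=-19/9, M4=0
seg 0: a=4, c=M0/2=0, d=(M1−M0)/(6·3)=-5/81, b=Δ0−h0·(2M0+M1)/6=-10/9
seg 1: a=-1, c=M1/2=-5/9, d=(M2−M1)/(6·2)=17/36, b=Δ1−h1·(2M1+M2)/6=-25/9
seg 2: a=-5, c=M2/2=41/18, d=(M3−M2)/(6·2)=-5/9, b=Δ2−h2·(2M2+M3)/6=2/3
seg 3: a=1, c=M3/2=-19/18, d=(M4−M3)/(6·3)=19/162, b=Δ3−h3·(2M3+M4)/6=28/9
t_q=9/2 → seg 1, τ=3/2; S=-1+-25/9·τ+-5/9·τ²+17/36·τ³=-463/96

  seg 0: a=4 b=-10/9 c=0 d=-5/81
  seg 1: a=-1 b=-25/9 c=-5/9 d=17/36
  seg 2: a=-5 b=2/3 c=41/18 d=-5/9
  seg 3: a=1 b=28/9 c=-19/18 d=19/162
S(9/2) = -463/96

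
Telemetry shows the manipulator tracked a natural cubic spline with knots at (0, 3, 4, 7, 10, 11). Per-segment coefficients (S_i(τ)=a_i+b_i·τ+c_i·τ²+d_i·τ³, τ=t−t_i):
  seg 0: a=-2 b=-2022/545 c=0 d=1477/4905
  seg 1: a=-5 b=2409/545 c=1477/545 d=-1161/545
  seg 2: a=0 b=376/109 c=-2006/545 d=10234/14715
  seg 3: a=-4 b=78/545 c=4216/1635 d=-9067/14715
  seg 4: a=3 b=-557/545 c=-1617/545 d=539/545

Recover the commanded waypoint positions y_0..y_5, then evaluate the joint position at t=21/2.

y_0 = S_0(0) = a_0 = -2
y_1 = S_1(0) = a_1 = -5
y_2 = S_2(0) = a_2 = 0
y_3 = S_3(0) = a_3 = -4
y_4 = S_4(0) = a_4 = 3
y_5 = S_4(1) = 0
t_q=21/2 is in segment 4 (τ=1/2); S_4(τ)=8157/4360

y_0=-2 y_1=-5 y_2=0 y_3=-4 y_4=3 y_5=0
S(21/2) = 8157/4360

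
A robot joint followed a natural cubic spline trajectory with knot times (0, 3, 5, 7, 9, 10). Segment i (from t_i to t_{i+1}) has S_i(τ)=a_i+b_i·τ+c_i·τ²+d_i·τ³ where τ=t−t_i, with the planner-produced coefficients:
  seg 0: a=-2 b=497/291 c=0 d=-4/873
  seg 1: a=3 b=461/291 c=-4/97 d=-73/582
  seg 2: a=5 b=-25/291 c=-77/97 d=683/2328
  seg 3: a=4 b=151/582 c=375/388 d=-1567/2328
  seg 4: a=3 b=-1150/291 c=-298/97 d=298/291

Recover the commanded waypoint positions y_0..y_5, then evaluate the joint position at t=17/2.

y_0 = S_0(0) = a_0 = -2
y_1 = S_1(0) = a_1 = 3
y_2 = S_2(0) = a_2 = 5
y_3 = S_3(0) = a_3 = 4
y_4 = S_4(0) = a_4 = 3
y_5 = S_4(1) = -3
t_q=17/2 is in segment 3 (τ=3/2); S_3(τ)=26645/6208

y_0=-2 y_1=3 y_2=5 y_3=4 y_4=3 y_5=-3
S(17/2) = 26645/6208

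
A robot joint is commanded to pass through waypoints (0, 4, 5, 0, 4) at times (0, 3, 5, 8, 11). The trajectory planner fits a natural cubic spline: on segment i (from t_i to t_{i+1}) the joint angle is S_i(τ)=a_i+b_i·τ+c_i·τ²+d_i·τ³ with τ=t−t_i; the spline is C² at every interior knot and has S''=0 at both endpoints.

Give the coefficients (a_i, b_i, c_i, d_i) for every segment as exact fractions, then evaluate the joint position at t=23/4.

Δ: Δ0=4/3, Δ1=1/2, Δ2=-5/3, Δ3=4/3
row 1: diag=10, rhs=-5; c'=1/5, d'=-1/2
row 2: denom=10−2·1/5=48/5; d'=(-13−2·-1/2)/(48/5)=-5/4
row 3: denom=12−3·5/16=177/16; d'=(18−3·-5/4)/(177/16)=116/59
back: M3=116/59
back: M2=-5/4−5/16·116/59=-110/59
back: M1=-1/2−1/5·-110/59=-15/118
M: M0=0, M1=-15/118, M2=-110/59, M3=116/59, M4=0
seg 0: a=0, c=M0/2=0, d=(M1−M0)/(6·3)=-5/708, b=Δ0−h0·(2M0+M1)/6=989/708
seg 1: a=4, c=M1/2=-15/236, d=(M2−M1)/(6·2)=-205/1416, b=Δ1−h1·(2M1+M2)/6=427/354
seg 2: a=5, c=M2/2=-55/59, d=(M3−M2)/(6·3)=113/531, b=Δ2−h2·(2M2+M3)/6=-139/177
seg 3: a=0, c=M3/2=58/59, d=(M4−M3)/(6·3)=-58/531, b=Δ3−h3·(2M3+M4)/6=-112/177
t_q=23/4 → seg 2, τ=3/4; S=5+-139/177·τ+-55/59·τ²+113/531·τ³=15015/3776

  seg 0: a=0 b=989/708 c=0 d=-5/708
  seg 1: a=4 b=427/354 c=-15/236 d=-205/1416
  seg 2: a=5 b=-139/177 c=-55/59 d=113/531
  seg 3: a=0 b=-112/177 c=58/59 d=-58/531
S(23/4) = 15015/3776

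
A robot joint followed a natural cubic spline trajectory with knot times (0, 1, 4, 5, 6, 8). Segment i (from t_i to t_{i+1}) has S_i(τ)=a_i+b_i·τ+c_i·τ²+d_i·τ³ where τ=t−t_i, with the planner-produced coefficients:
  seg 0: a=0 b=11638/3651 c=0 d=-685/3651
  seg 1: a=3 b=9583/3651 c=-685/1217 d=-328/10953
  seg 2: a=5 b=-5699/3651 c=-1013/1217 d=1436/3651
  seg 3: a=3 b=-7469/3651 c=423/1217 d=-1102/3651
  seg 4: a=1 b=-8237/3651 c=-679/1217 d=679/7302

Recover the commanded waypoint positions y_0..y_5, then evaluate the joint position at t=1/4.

y_0 = S_0(0) = a_0 = 0
y_1 = S_1(0) = a_1 = 3
y_2 = S_2(0) = a_2 = 5
y_3 = S_3(0) = a_3 = 3
y_4 = S_4(0) = a_4 = 1
y_5 = S_4(2) = -5
t_q=1/4 is in segment 0 (τ=1/4); S_0(τ)=61841/77888

y_0=0 y_1=3 y_2=5 y_3=3 y_4=1 y_5=-5
S(1/4) = 61841/77888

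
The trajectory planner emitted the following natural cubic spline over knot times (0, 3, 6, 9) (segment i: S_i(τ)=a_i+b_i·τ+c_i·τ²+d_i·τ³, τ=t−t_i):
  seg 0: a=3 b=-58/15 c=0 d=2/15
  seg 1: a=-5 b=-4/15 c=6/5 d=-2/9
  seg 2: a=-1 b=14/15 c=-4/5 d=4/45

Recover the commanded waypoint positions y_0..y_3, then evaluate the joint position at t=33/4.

y_0=3 y_1=-5 y_2=-1 y_3=-3
S(33/4) = -31/16

y_0 = S_0(0) = a_0 = 3
y_1 = S_1(0) = a_1 = -5
y_2 = S_2(0) = a_2 = -1
y_3 = S_2(3) = -3
t_q=33/4 is in segment 2 (τ=9/4); S_2(τ)=-31/16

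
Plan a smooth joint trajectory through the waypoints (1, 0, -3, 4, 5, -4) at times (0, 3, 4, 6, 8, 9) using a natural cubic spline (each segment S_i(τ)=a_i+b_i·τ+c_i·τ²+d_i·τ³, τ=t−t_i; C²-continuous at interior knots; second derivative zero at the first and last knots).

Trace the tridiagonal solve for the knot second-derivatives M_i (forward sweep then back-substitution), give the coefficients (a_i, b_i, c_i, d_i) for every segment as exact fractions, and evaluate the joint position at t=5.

  seg 0: a=1 b=230/201 c=0 d=-11/67
  seg 1: a=0 b=-661/201 c=-99/67 d=355/201
  seg 2: a=-3 b=-190/201 c=256/67 d=-1285/1608
  seg 3: a=4 b=1909/402 c=-261/268 d=-925/1608
  seg 4: a=5 b=-1216/201 c=-593/134 d=593/402
S(5) = -495/536

Δ: Δ0=-1/3, Δ1=-3, Δ2=7/2, Δ3=1/2, Δ4=-9
row 1: diag=8, rhs=-16; c'=1/8, d'=-2
row 2: denom=6−1·1/8=47/8; d'=(39−1·-2)/(47/8)=328/47
row 3: denom=8−2·16/47=344/47; d'=(-18−2·328/47)/(344/47)=-751/172
row 4: denom=6−2·47/172=469/86; d'=(-57−2·-751/172)/(469/86)=-593/67
back: M4=-593/67
back: M3=-751/172−47/172·-593/67=-261/134
back: M2=328/47−16/47·-261/134=512/67
back: M1=-2−1/8·512/67=-198/67
M: M0=0, M1=-198/67, M2=512/67, M3=-261/134, M4=-593/67, M5=0
seg 0: a=1, c=M0/2=0, d=(M1−M0)/(6·3)=-11/67, b=Δ0−h0·(2M0+M1)/6=230/201
seg 1: a=0, c=M1/2=-99/67, d=(M2−M1)/(6·1)=355/201, b=Δ1−h1·(2M1+M2)/6=-661/201
seg 2: a=-3, c=M2/2=256/67, d=(M3−M2)/(6·2)=-1285/1608, b=Δ2−h2·(2M2+M3)/6=-190/201
seg 3: a=4, c=M3/2=-261/268, d=(M4−M3)/(6·2)=-925/1608, b=Δ3−h3·(2M3+M4)/6=1909/402
seg 4: a=5, c=M4/2=-593/134, d=(M5−M4)/(6·1)=593/402, b=Δ4−h4·(2M4+M5)/6=-1216/201
t_q=5 → seg 2, τ=1; S=-3+-190/201·τ+256/67·τ²+-1285/1608·τ³=-495/536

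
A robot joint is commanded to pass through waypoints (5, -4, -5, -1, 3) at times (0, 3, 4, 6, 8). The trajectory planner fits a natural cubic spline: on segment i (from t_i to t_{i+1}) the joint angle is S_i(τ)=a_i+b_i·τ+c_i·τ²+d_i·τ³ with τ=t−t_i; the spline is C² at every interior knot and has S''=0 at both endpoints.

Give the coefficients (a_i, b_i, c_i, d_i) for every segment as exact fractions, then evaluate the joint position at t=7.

Δ: Δ0=-3, Δ1=-1, Δ2=2, Δ3=2
row 1: diag=8, rhs=12; c'=1/8, d'=3/2
row 2: denom=6−1·1/8=47/8; d'=(18−1·3/2)/(47/8)=132/47
row 3: denom=8−2·16/47=344/47; d'=(0−2·132/47)/(344/47)=-33/43
back: M3=-33/43
back: M2=132/47−16/47·-33/43=132/43
back: M1=3/2−1/8·132/43=48/43
M: M0=0, M1=48/43, M2=132/43, M3=-33/43, M4=0
seg 0: a=5, c=M0/2=0, d=(M1−M0)/(6·3)=8/129, b=Δ0−h0·(2M0+M1)/6=-153/43
seg 1: a=-4, c=M1/2=24/43, d=(M2−M1)/(6·1)=14/43, b=Δ1−h1·(2M1+M2)/6=-81/43
seg 2: a=-5, c=M2/2=66/43, d=(M3−M2)/(6·2)=-55/172, b=Δ2−h2·(2M2+M3)/6=9/43
seg 3: a=-1, c=M3/2=-33/86, d=(M4−M3)/(6·2)=11/172, b=Δ3−h3·(2M3+M4)/6=108/43
t_q=7 → seg 3, τ=1; S=-1+108/43·τ+-33/86·τ²+11/172·τ³=205/172

  seg 0: a=5 b=-153/43 c=0 d=8/129
  seg 1: a=-4 b=-81/43 c=24/43 d=14/43
  seg 2: a=-5 b=9/43 c=66/43 d=-55/172
  seg 3: a=-1 b=108/43 c=-33/86 d=11/172
S(7) = 205/172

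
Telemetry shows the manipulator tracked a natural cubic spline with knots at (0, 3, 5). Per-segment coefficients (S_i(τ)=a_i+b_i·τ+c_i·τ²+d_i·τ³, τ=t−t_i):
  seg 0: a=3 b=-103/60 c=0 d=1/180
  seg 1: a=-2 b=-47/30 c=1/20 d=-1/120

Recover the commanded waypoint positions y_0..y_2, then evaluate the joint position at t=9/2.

y_0=3 y_1=-2 y_2=-5
S(9/2) = -273/64

y_0 = S_0(0) = a_0 = 3
y_1 = S_1(0) = a_1 = -2
y_2 = S_1(2) = -5
t_q=9/2 is in segment 1 (τ=3/2); S_1(τ)=-273/64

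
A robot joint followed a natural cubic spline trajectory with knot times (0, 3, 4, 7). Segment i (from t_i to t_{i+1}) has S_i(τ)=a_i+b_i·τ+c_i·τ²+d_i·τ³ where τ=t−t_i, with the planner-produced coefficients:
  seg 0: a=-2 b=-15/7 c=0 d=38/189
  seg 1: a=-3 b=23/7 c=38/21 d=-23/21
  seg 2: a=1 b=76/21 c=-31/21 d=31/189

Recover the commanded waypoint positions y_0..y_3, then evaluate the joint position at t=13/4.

y_0 = S_0(0) = a_0 = -2
y_1 = S_1(0) = a_1 = -3
y_2 = S_2(0) = a_2 = 1
y_3 = S_2(3) = 3
t_q=13/4 is in segment 1 (τ=1/4); S_1(τ)=-933/448

y_0=-2 y_1=-3 y_2=1 y_3=3
S(13/4) = -933/448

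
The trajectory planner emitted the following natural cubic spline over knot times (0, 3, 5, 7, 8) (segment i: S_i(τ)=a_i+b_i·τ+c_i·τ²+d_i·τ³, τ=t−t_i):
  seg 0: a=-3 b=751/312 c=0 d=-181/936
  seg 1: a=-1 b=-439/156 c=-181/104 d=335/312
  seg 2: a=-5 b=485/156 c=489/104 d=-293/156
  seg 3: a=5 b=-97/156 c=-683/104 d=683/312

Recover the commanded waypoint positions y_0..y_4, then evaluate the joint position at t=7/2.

y_0=-3 y_1=-1 y_2=-5 y_3=5 y_4=0
S(7/2) = -2253/832

y_0 = S_0(0) = a_0 = -3
y_1 = S_1(0) = a_1 = -1
y_2 = S_2(0) = a_2 = -5
y_3 = S_3(0) = a_3 = 5
y_4 = S_3(1) = 0
t_q=7/2 is in segment 1 (τ=1/2); S_1(τ)=-2253/832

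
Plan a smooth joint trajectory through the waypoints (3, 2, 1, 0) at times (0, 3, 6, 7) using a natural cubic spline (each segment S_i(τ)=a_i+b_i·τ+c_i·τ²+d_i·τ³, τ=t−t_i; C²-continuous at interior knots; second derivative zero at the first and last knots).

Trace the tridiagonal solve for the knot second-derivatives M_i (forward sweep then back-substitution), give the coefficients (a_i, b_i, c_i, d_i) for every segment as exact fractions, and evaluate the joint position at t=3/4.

Δ: Δ0=-1/3, Δ1=-1/3, Δ2=-1
row 1: diag=12, rhs=0; c'=1/4, d'=0
row 2: denom=8−3·1/4=29/4; d'=(-4−3·0)/(29/4)=-16/29
back: M2=-16/29
back: M1=0−1/4·-16/29=4/29
M: M0=0, M1=4/29, M2=-16/29, M3=0
seg 0: a=3, c=M0/2=0, d=(M1−M0)/(6·3)=2/261, b=Δ0−h0·(2M0+M1)/6=-35/87
seg 1: a=2, c=M1/2=2/29, d=(M2−M1)/(6·3)=-10/261, b=Δ1−h1·(2M1+M2)/6=-17/87
seg 2: a=1, c=M2/2=-8/29, d=(M3−M2)/(6·1)=8/87, b=Δ2−h2·(2M2+M3)/6=-71/87
t_q=3/4 → seg 0, τ=3/4; S=3+-35/87·τ+0·τ²+2/261·τ³=2507/928

  seg 0: a=3 b=-35/87 c=0 d=2/261
  seg 1: a=2 b=-17/87 c=2/29 d=-10/261
  seg 2: a=1 b=-71/87 c=-8/29 d=8/87
S(3/4) = 2507/928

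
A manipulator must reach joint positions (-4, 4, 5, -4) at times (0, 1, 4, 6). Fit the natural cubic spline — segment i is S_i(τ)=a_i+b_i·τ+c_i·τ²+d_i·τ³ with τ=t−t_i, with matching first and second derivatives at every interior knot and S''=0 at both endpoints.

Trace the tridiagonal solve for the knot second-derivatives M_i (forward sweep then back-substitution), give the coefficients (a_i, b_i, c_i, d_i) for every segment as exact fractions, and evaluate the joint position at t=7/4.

  seg 0: a=-4 b=3781/426 c=0 d=-373/426
  seg 1: a=4 b=1331/213 c=-373/142 d=31/142
  seg 2: a=5 b=-1541/426 c=-47/71 d=47/426
S(7/4) = 66353/9088

Δ: Δ0=8, Δ1=1/3, Δ2=-9/2
row 1: diag=8, rhs=-46; c'=3/8, d'=-23/4
row 2: denom=10−3·3/8=71/8; d'=(-29−3·-23/4)/(71/8)=-94/71
back: M2=-94/71
back: M1=-23/4−3/8·-94/71=-373/71
M: M0=0, M1=-373/71, M2=-94/71, M3=0
seg 0: a=-4, c=M0/2=0, d=(M1−M0)/(6·1)=-373/426, b=Δ0−h0·(2M0+M1)/6=3781/426
seg 1: a=4, c=M1/2=-373/142, d=(M2−M1)/(6·3)=31/142, b=Δ1−h1·(2M1+M2)/6=1331/213
seg 2: a=5, c=M2/2=-47/71, d=(M3−M2)/(6·2)=47/426, b=Δ2−h2·(2M2+M3)/6=-1541/426
t_q=7/4 → seg 1, τ=3/4; S=4+1331/213·τ+-373/142·τ²+31/142·τ³=66353/9088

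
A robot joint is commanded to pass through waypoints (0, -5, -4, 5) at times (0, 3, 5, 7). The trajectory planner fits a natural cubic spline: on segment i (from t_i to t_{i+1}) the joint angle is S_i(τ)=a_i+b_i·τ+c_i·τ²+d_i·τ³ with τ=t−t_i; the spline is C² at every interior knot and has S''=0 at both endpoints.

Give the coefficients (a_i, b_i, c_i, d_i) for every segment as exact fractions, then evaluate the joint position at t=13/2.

Δ: Δ0=-5/3, Δ1=1/2, Δ2=9/2
row 1: diag=10, rhs=13; c'=1/5, d'=13/10
row 2: denom=8−2·1/5=38/5; d'=(24−2·13/10)/(38/5)=107/38
back: M2=107/38
back: M1=13/10−1/5·107/38=14/19
M: M0=0, M1=14/19, M2=107/38, M3=0
seg 0: a=0, c=M0/2=0, d=(M1−M0)/(6·3)=7/171, b=Δ0−h0·(2M0+M1)/6=-116/57
seg 1: a=-5, c=M1/2=7/19, d=(M2−M1)/(6·2)=79/456, b=Δ1−h1·(2M1+M2)/6=-53/57
seg 2: a=-4, c=M2/2=107/76, d=(M3−M2)/(6·2)=-107/456, b=Δ2−h2·(2M2+M3)/6=299/114
t_q=13/2 → seg 2, τ=3/2; S=-4+299/114·τ+107/76·τ²+-107/456·τ³=2809/1216

  seg 0: a=0 b=-116/57 c=0 d=7/171
  seg 1: a=-5 b=-53/57 c=7/19 d=79/456
  seg 2: a=-4 b=299/114 c=107/76 d=-107/456
S(13/2) = 2809/1216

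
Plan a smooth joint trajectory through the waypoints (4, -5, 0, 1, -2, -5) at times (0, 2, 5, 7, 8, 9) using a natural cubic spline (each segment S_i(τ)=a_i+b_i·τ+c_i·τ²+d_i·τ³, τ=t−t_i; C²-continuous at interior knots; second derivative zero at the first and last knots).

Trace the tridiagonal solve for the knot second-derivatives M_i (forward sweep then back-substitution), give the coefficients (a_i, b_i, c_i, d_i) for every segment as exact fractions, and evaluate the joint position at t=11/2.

  seg 0: a=4 b=-67985/11598 c=0 d=7897/23196
  seg 1: a=-5 b=-20603/11598 c=7897/3866 d=-1730/5799
  seg 2: a=0 b=28123/11598 c=-2483/3866 d=-3713/23196
  seg 3: a=1 b=-23951/11598 c=-3098/1933 d=7745/11598
  seg 4: a=-2 b=-18946/5799 c=1549/3866 d=-1549/11598
S(11/2) = 63825/61856

Δ: Δ0=-9/2, Δ1=5/3, Δ2=1/2, Δ3=-3, Δ4=-3
row 1: diag=10, rhs=37; c'=3/10, d'=37/10
row 2: denom=10−3·3/10=91/10; d'=(-7−3·37/10)/(91/10)=-181/91
row 3: denom=6−2·20/91=506/91; d'=(-21−2·-181/91)/(506/91)=-1549/506
row 4: denom=4−1·91/506=1933/506; d'=(0−1·-1549/506)/(1933/506)=1549/1933
back: M4=1549/1933
back: M3=-1549/506−91/506·1549/1933=-6196/1933
back: M2=-181/91−20/91·-6196/1933=-2483/1933
back: M1=37/10−3/10·-2483/1933=7897/1933
M: M0=0, M1=7897/1933, M2=-2483/1933, M3=-6196/1933, M4=1549/1933, M5=0
seg 0: a=4, c=M0/2=0, d=(M1−M0)/(6·2)=7897/23196, b=Δ0−h0·(2M0+M1)/6=-67985/11598
seg 1: a=-5, c=M1/2=7897/3866, d=(M2−M1)/(6·3)=-1730/5799, b=Δ1−h1·(2M1+M2)/6=-20603/11598
seg 2: a=0, c=M2/2=-2483/3866, d=(M3−M2)/(6·2)=-3713/23196, b=Δ2−h2·(2M2+M3)/6=28123/11598
seg 3: a=1, c=M3/2=-3098/1933, d=(M4−M3)/(6·1)=7745/11598, b=Δ3−h3·(2M3+M4)/6=-23951/11598
seg 4: a=-2, c=M4/2=1549/3866, d=(M5−M4)/(6·1)=-1549/11598, b=Δ4−h4·(2M4+M5)/6=-18946/5799
t_q=11/2 → seg 2, τ=1/2; S=0+28123/11598·τ+-2483/3866·τ²+-3713/23196·τ³=63825/61856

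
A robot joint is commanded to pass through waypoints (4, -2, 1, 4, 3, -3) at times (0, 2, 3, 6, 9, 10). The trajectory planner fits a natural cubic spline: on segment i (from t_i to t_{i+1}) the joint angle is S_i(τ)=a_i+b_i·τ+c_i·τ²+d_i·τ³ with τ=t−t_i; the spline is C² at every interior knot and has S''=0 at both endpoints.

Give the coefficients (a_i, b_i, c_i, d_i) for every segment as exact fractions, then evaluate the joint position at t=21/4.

  seg 0: a=4 b=-18845/3657 c=0 d=3937/7314
  seg 1: a=-2 b=4777/3657 c=3937/1219 d=-5617/3657
  seg 2: a=1 b=11548/3657 c=-1680/1219 d=7229/32913
  seg 3: a=4 b=2995/3657 c=2189/3657 d=-10781/32913
  seg 4: a=3 b=-16214/3657 c=-2864/1219 d=2864/3657
S(21/4) = 283183/78016

Δ: Δ0=-3, Δ1=3, Δ2=1, Δ3=-1/3, Δ4=-6
row 1: diag=6, rhs=36; c'=1/6, d'=6
row 2: denom=8−1·1/6=47/6; d'=(-12−1·6)/(47/6)=-108/47
row 3: denom=12−3·18/47=510/47; d'=(-8−3·-108/47)/(510/47)=-26/255
row 4: denom=8−3·47/170=1219/170; d'=(-34−3·-26/255)/(1219/170)=-5728/1219
back: M4=-5728/1219
back: M3=-26/255−47/170·-5728/1219=4378/3657
back: M2=-108/47−18/47·4378/3657=-3360/1219
back: M1=6−1/6·-3360/1219=7874/1219
M: M0=0, M1=7874/1219, M2=-3360/1219, M3=4378/3657, M4=-5728/1219, M5=0
seg 0: a=4, c=M0/2=0, d=(M1−M0)/(6·2)=3937/7314, b=Δ0−h0·(2M0+M1)/6=-18845/3657
seg 1: a=-2, c=M1/2=3937/1219, d=(M2−M1)/(6·1)=-5617/3657, b=Δ1−h1·(2M1+M2)/6=4777/3657
seg 2: a=1, c=M2/2=-1680/1219, d=(M3−M2)/(6·3)=7229/32913, b=Δ2−h2·(2M2+M3)/6=11548/3657
seg 3: a=4, c=M3/2=2189/3657, d=(M4−M3)/(6·3)=-10781/32913, b=Δ3−h3·(2M3+M4)/6=2995/3657
seg 4: a=3, c=M4/2=-2864/1219, d=(M5−M4)/(6·1)=2864/3657, b=Δ4−h4·(2M4+M5)/6=-16214/3657
t_q=21/4 → seg 2, τ=9/4; S=1+11548/3657·τ+-1680/1219·τ²+7229/32913·τ³=283183/78016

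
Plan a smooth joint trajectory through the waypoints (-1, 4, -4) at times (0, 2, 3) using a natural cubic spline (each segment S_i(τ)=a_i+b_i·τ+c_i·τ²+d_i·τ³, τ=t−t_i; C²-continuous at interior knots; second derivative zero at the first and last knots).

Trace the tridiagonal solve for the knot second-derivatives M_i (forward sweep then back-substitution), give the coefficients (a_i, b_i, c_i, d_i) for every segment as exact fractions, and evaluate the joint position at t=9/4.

  seg 0: a=-1 b=6 c=0 d=-7/8
  seg 1: a=4 b=-9/2 c=-21/4 d=7/4
S(9/4) = 659/256

Δ: Δ0=5/2, Δ1=-8
row 1: diag=6, rhs=-63; c'=1/6, d'=-21/2
back: M1=-21/2
M: M0=0, M1=-21/2, M2=0
seg 0: a=-1, c=M0/2=0, d=(M1−M0)/(6·2)=-7/8, b=Δ0−h0·(2M0+M1)/6=6
seg 1: a=4, c=M1/2=-21/4, d=(M2−M1)/(6·1)=7/4, b=Δ1−h1·(2M1+M2)/6=-9/2
t_q=9/4 → seg 1, τ=1/4; S=4+-9/2·τ+-21/4·τ²+7/4·τ³=659/256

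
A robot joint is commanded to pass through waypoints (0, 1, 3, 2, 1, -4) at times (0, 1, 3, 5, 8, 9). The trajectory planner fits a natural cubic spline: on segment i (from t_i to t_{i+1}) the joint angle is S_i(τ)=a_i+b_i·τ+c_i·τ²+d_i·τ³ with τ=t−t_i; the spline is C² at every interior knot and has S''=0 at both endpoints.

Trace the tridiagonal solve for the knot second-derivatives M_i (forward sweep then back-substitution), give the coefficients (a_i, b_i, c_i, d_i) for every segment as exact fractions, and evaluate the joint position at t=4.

  seg 0: a=0 b=7973/8796 c=0 d=823/8796
  seg 1: a=1 b=5221/4398 c=823/2932 d=-823/4398
  seg 2: a=3 b=283/4398 c=-2469/2932 d=4925/17592
  seg 3: a=2 b=122/2199 c=614/733 d=-709/2199
  seg 4: a=1 b=-7969/2199 c=-1513/733 d=1513/2199
S(4) = 14673/5864

Δ: Δ0=1, Δ1=1, Δ2=-1/2, Δ3=-1/3, Δ4=-5
row 1: diag=6, rhs=0; c'=1/3, d'=0
row 2: denom=8−2·1/3=22/3; d'=(-9−2·0)/(22/3)=-27/22
row 3: denom=10−2·3/11=104/11; d'=(1−2·-27/22)/(104/11)=19/52
row 4: denom=8−3·33/104=733/104; d'=(-28−3·19/52)/(733/104)=-3026/733
back: M4=-3026/733
back: M3=19/52−33/104·-3026/733=1228/733
back: M2=-27/22−3/11·1228/733=-2469/1466
back: M1=0−1/3·-2469/1466=823/1466
M: M0=0, M1=823/1466, M2=-2469/1466, M3=1228/733, M4=-3026/733, M5=0
seg 0: a=0, c=M0/2=0, d=(M1−M0)/(6·1)=823/8796, b=Δ0−h0·(2M0+M1)/6=7973/8796
seg 1: a=1, c=M1/2=823/2932, d=(M2−M1)/(6·2)=-823/4398, b=Δ1−h1·(2M1+M2)/6=5221/4398
seg 2: a=3, c=M2/2=-2469/2932, d=(M3−M2)/(6·2)=4925/17592, b=Δ2−h2·(2M2+M3)/6=283/4398
seg 3: a=2, c=M3/2=614/733, d=(M4−M3)/(6·3)=-709/2199, b=Δ3−h3·(2M3+M4)/6=122/2199
seg 4: a=1, c=M4/2=-1513/733, d=(M5−M4)/(6·1)=1513/2199, b=Δ4−h4·(2M4+M5)/6=-7969/2199
t_q=4 → seg 2, τ=1; S=3+283/4398·τ+-2469/2932·τ²+4925/17592·τ³=14673/5864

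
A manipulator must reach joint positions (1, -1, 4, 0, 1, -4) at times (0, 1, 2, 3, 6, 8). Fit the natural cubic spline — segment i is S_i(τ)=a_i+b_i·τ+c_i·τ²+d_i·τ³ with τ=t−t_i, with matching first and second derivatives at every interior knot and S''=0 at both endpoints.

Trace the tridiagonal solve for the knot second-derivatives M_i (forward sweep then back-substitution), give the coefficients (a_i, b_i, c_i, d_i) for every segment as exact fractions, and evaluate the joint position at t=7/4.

Δ: Δ0=-2, Δ1=5, Δ2=-4, Δ3=1/3, Δ4=-5/2
row 1: diag=4, rhs=42; c'=1/4, d'=21/2
row 2: denom=4−1·1/4=15/4; d'=(-54−1·21/2)/(15/4)=-86/5
row 3: denom=8−1·4/15=116/15; d'=(26−1·-86/5)/(116/15)=162/29
row 4: denom=10−3·45/116=1025/116; d'=(-17−3·162/29)/(1025/116)=-3916/1025
back: M4=-3916/1025
back: M3=162/29−45/116·-3916/1025=1449/205
back: M2=-86/5−4/15·1449/205=-19562/1025
back: M1=21/2−1/4·-19562/1025=15653/1025
M: M0=0, M1=15653/1025, M2=-19562/1025, M3=1449/205, M4=-3916/1025, M5=0
seg 0: a=1, c=M0/2=0, d=(M1−M0)/(6·1)=15653/6150, b=Δ0−h0·(2M0+M1)/6=-27953/6150
seg 1: a=-1, c=M1/2=15653/2050, d=(M2−M1)/(6·1)=-7043/1230, b=Δ1−h1·(2M1+M2)/6=9503/3075
seg 2: a=4, c=M2/2=-9781/1025, d=(M3−M2)/(6·1)=26807/6150, b=Δ2−h2·(2M2+M3)/6=7279/6150
seg 3: a=0, c=M3/2=1449/410, d=(M4−M3)/(6·3)=-11161/18450, b=Δ3−h3·(2M3+M4)/6=-14836/3075
seg 4: a=1, c=M4/2=-1958/1025, d=(M5−M4)/(6·2)=979/3075, b=Δ4−h4·(2M4+M5)/6=289/6150
t_q=7/4 → seg 1, τ=3/4; S=-1+9503/3075·τ+15653/2050·τ²+-7043/1230·τ³=419469/131200

  seg 0: a=1 b=-27953/6150 c=0 d=15653/6150
  seg 1: a=-1 b=9503/3075 c=15653/2050 d=-7043/1230
  seg 2: a=4 b=7279/6150 c=-9781/1025 d=26807/6150
  seg 3: a=0 b=-14836/3075 c=1449/410 d=-11161/18450
  seg 4: a=1 b=289/6150 c=-1958/1025 d=979/3075
S(7/4) = 419469/131200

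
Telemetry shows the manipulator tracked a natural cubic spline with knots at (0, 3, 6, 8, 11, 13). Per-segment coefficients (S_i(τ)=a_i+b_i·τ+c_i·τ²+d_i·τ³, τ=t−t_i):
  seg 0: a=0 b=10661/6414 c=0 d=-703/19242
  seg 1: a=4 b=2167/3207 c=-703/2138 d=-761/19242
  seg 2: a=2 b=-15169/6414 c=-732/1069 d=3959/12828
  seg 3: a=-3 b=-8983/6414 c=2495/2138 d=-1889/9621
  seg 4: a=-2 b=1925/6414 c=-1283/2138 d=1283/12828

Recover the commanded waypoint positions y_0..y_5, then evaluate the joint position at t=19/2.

y_0=0 y_1=4 y_2=2 y_3=-3 y_4=-2 y_5=-3
S(19/2) = -13417/4276

y_0 = S_0(0) = a_0 = 0
y_1 = S_1(0) = a_1 = 4
y_2 = S_2(0) = a_2 = 2
y_3 = S_3(0) = a_3 = -3
y_4 = S_4(0) = a_4 = -2
y_5 = S_4(2) = -3
t_q=19/2 is in segment 3 (τ=3/2); S_3(τ)=-13417/4276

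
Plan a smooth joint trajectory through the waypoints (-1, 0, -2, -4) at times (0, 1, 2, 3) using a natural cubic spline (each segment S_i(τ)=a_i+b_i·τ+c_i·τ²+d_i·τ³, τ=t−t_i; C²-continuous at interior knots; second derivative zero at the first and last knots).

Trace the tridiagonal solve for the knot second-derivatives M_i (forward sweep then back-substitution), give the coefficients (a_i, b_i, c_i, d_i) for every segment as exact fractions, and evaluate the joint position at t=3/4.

Δ: Δ0=1, Δ1=-2, Δ2=-2
row 1: diag=4, rhs=-18; c'=1/4, d'=-9/2
row 2: denom=4−1·1/4=15/4; d'=(0−1·-9/2)/(15/4)=6/5
back: M2=6/5
back: M1=-9/2−1/4·6/5=-24/5
M: M0=0, M1=-24/5, M2=6/5, M3=0
seg 0: a=-1, c=M0/2=0, d=(M1−M0)/(6·1)=-4/5, b=Δ0−h0·(2M0+M1)/6=9/5
seg 1: a=0, c=M1/2=-12/5, d=(M2−M1)/(6·1)=1, b=Δ1−h1·(2M1+M2)/6=-3/5
seg 2: a=-2, c=M2/2=3/5, d=(M3−M2)/(6·1)=-1/5, b=Δ2−h2·(2M2+M3)/6=-12/5
t_q=3/4 → seg 0, τ=3/4; S=-1+9/5·τ+0·τ²+-4/5·τ³=1/80

  seg 0: a=-1 b=9/5 c=0 d=-4/5
  seg 1: a=0 b=-3/5 c=-12/5 d=1
  seg 2: a=-2 b=-12/5 c=3/5 d=-1/5
S(3/4) = 1/80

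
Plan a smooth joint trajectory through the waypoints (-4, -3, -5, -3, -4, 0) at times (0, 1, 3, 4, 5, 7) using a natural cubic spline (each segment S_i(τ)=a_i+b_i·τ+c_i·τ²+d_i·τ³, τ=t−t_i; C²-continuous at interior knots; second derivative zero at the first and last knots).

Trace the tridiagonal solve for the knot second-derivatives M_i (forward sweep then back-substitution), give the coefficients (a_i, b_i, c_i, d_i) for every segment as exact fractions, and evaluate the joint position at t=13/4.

  seg 0: a=-4 b=286/175 c=0 d=-111/175
  seg 1: a=-3 b=-47/175 c=-333/175 d=269/350
  seg 2: a=-5 b=47/35 c=474/175 d=-359/175
  seg 3: a=-3 b=106/175 c=-603/175 d=46/25
  seg 4: a=-4 b=-134/175 c=363/175 d=-121/350
S(13/4) = -50703/11200

Δ: Δ0=1, Δ1=-1, Δ2=2, Δ3=-1, Δ4=2
row 1: diag=6, rhs=-12; c'=1/3, d'=-2
row 2: denom=6−2·1/3=16/3; d'=(18−2·-2)/(16/3)=33/8
row 3: denom=4−1·3/16=61/16; d'=(-18−1·33/8)/(61/16)=-354/61
row 4: denom=6−1·16/61=350/61; d'=(18−1·-354/61)/(350/61)=726/175
back: M4=726/175
back: M3=-354/61−16/61·726/175=-1206/175
back: M2=33/8−3/16·-1206/175=948/175
back: M1=-2−1/3·948/175=-666/175
M: M0=0, M1=-666/175, M2=948/175, M3=-1206/175, M4=726/175, M5=0
seg 0: a=-4, c=M0/2=0, d=(M1−M0)/(6·1)=-111/175, b=Δ0−h0·(2M0+M1)/6=286/175
seg 1: a=-3, c=M1/2=-333/175, d=(M2−M1)/(6·2)=269/350, b=Δ1−h1·(2M1+M2)/6=-47/175
seg 2: a=-5, c=M2/2=474/175, d=(M3−M2)/(6·1)=-359/175, b=Δ2−h2·(2M2+M3)/6=47/35
seg 3: a=-3, c=M3/2=-603/175, d=(M4−M3)/(6·1)=46/25, b=Δ3−h3·(2M3+M4)/6=106/175
seg 4: a=-4, c=M4/2=363/175, d=(M5−M4)/(6·2)=-121/350, b=Δ4−h4·(2M4+M5)/6=-134/175
t_q=13/4 → seg 2, τ=1/4; S=-5+47/35·τ+474/175·τ²+-359/175·τ³=-50703/11200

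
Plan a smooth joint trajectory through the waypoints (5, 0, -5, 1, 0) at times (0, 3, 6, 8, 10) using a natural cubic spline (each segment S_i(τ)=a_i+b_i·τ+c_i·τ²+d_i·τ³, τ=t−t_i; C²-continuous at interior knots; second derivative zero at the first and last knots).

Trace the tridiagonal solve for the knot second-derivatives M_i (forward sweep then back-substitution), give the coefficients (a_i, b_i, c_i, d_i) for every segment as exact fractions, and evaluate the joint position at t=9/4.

Δ: Δ0=-5/3, Δ1=-5/3, Δ2=3, Δ3=-1/2
row 1: diag=12, rhs=0; c'=1/4, d'=0
row 2: denom=10−3·1/4=37/4; d'=(28−3·0)/(37/4)=112/37
row 3: denom=8−2·8/37=280/37; d'=(-21−2·112/37)/(280/37)=-143/40
back: M3=-143/40
back: M2=112/37−8/37·-143/40=19/5
back: M1=0−1/4·19/5=-19/20
M: M0=0, M1=-19/20, M2=19/5, M3=-143/40, M4=0
seg 0: a=5, c=M0/2=0, d=(M1−M0)/(6·3)=-19/360, b=Δ0−h0·(2M0+M1)/6=-143/120
seg 1: a=0, c=M1/2=-19/40, d=(M2−M1)/(6·3)=19/72, b=Δ1−h1·(2M1+M2)/6=-157/60
seg 2: a=-5, c=M2/2=19/10, d=(M3−M2)/(6·2)=-59/96, b=Δ2−h2·(2M2+M3)/6=199/120
seg 3: a=1, c=M3/2=-143/80, d=(M4−M3)/(6·2)=143/480, b=Δ3−h3·(2M3+M4)/6=113/60
t_q=9/4 → seg 0, τ=9/4; S=5+-143/120·τ+0·τ²+-19/360·τ³=4397/2560

  seg 0: a=5 b=-143/120 c=0 d=-19/360
  seg 1: a=0 b=-157/60 c=-19/40 d=19/72
  seg 2: a=-5 b=199/120 c=19/10 d=-59/96
  seg 3: a=1 b=113/60 c=-143/80 d=143/480
S(9/4) = 4397/2560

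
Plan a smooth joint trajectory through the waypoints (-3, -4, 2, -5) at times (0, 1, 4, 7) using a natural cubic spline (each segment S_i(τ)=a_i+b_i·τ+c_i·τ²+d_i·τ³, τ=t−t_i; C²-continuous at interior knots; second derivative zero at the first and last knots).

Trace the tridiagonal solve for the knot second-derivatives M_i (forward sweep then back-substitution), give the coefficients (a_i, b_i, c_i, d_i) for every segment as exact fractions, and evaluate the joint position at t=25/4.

Δ: Δ0=-1, Δ1=2, Δ2=-7/3
row 1: diag=8, rhs=18; c'=3/8, d'=9/4
row 2: denom=12−3·3/8=87/8; d'=(-26−3·9/4)/(87/8)=-262/87
back: M2=-262/87
back: M1=9/4−3/8·-262/87=98/29
M: M0=0, M1=98/29, M2=-262/87, M3=0
seg 0: a=-3, c=M0/2=0, d=(M1−M0)/(6·1)=49/87, b=Δ0−h0·(2M0+M1)/6=-136/87
seg 1: a=-4, c=M1/2=49/29, d=(M2−M1)/(6·3)=-278/783, b=Δ1−h1·(2M1+M2)/6=11/87
seg 2: a=2, c=M2/2=-131/87, d=(M3−M2)/(6·3)=131/783, b=Δ2−h2·(2M2+M3)/6=59/87
t_q=25/4 → seg 2, τ=9/4; S=2+59/87·τ+-131/87·τ²+131/783·τ³=-4067/1856

  seg 0: a=-3 b=-136/87 c=0 d=49/87
  seg 1: a=-4 b=11/87 c=49/29 d=-278/783
  seg 2: a=2 b=59/87 c=-131/87 d=131/783
S(25/4) = -4067/1856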